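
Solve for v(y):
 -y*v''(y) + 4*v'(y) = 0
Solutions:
 v(y) = C1 + C2*y^5


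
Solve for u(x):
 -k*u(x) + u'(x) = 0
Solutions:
 u(x) = C1*exp(k*x)


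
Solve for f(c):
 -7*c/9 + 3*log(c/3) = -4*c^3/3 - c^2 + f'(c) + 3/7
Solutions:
 f(c) = C1 + c^4/3 + c^3/3 - 7*c^2/18 + 3*c*log(c) - 24*c/7 - 3*c*log(3)


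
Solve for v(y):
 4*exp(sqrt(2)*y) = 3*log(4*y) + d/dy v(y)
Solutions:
 v(y) = C1 - 3*y*log(y) + 3*y*(1 - 2*log(2)) + 2*sqrt(2)*exp(sqrt(2)*y)


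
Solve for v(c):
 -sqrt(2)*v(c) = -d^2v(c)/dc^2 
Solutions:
 v(c) = C1*exp(-2^(1/4)*c) + C2*exp(2^(1/4)*c)


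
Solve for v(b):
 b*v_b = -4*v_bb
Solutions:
 v(b) = C1 + C2*erf(sqrt(2)*b/4)


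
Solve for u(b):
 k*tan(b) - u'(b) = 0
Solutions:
 u(b) = C1 - k*log(cos(b))


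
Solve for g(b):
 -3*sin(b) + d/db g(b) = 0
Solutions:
 g(b) = C1 - 3*cos(b)


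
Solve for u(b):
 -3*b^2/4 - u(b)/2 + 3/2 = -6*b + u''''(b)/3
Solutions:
 u(b) = -3*b^2/2 + 12*b + (C1*sin(6^(1/4)*b/2) + C2*cos(6^(1/4)*b/2))*exp(-6^(1/4)*b/2) + (C3*sin(6^(1/4)*b/2) + C4*cos(6^(1/4)*b/2))*exp(6^(1/4)*b/2) + 3


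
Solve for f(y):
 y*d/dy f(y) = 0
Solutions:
 f(y) = C1


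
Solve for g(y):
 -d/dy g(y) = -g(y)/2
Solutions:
 g(y) = C1*exp(y/2)


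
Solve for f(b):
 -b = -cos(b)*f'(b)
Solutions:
 f(b) = C1 + Integral(b/cos(b), b)


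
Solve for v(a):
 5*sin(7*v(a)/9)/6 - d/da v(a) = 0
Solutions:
 -5*a/6 + 9*log(cos(7*v(a)/9) - 1)/14 - 9*log(cos(7*v(a)/9) + 1)/14 = C1


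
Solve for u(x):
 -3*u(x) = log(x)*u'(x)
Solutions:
 u(x) = C1*exp(-3*li(x))


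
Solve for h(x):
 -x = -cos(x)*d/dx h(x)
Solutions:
 h(x) = C1 + Integral(x/cos(x), x)


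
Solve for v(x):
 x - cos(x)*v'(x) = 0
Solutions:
 v(x) = C1 + Integral(x/cos(x), x)


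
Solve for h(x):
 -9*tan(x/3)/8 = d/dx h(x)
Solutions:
 h(x) = C1 + 27*log(cos(x/3))/8


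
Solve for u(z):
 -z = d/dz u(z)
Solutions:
 u(z) = C1 - z^2/2


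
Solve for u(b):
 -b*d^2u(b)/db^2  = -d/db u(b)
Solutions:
 u(b) = C1 + C2*b^2


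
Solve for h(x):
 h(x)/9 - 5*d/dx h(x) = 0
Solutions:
 h(x) = C1*exp(x/45)


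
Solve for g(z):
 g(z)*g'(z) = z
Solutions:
 g(z) = -sqrt(C1 + z^2)
 g(z) = sqrt(C1 + z^2)


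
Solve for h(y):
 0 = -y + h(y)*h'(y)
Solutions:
 h(y) = -sqrt(C1 + y^2)
 h(y) = sqrt(C1 + y^2)


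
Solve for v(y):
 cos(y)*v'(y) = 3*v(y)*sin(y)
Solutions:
 v(y) = C1/cos(y)^3


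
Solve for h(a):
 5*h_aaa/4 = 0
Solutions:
 h(a) = C1 + C2*a + C3*a^2


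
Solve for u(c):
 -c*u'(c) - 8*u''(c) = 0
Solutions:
 u(c) = C1 + C2*erf(c/4)


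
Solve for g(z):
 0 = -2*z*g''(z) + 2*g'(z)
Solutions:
 g(z) = C1 + C2*z^2


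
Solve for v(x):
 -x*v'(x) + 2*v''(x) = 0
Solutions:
 v(x) = C1 + C2*erfi(x/2)


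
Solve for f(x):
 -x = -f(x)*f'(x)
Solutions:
 f(x) = -sqrt(C1 + x^2)
 f(x) = sqrt(C1 + x^2)


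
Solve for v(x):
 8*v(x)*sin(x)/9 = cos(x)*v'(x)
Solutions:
 v(x) = C1/cos(x)^(8/9)


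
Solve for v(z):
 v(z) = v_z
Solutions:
 v(z) = C1*exp(z)


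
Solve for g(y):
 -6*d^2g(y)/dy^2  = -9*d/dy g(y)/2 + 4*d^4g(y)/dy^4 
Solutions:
 g(y) = C1 + C2*exp(2^(1/3)*y*(-2^(1/3)*(9 + sqrt(113))^(1/3) + 4/(9 + sqrt(113))^(1/3))/8)*sin(2^(1/3)*sqrt(3)*y*(4/(9 + sqrt(113))^(1/3) + 2^(1/3)*(9 + sqrt(113))^(1/3))/8) + C3*exp(2^(1/3)*y*(-2^(1/3)*(9 + sqrt(113))^(1/3) + 4/(9 + sqrt(113))^(1/3))/8)*cos(2^(1/3)*sqrt(3)*y*(4/(9 + sqrt(113))^(1/3) + 2^(1/3)*(9 + sqrt(113))^(1/3))/8) + C4*exp(2^(1/3)*y*(-1/(9 + sqrt(113))^(1/3) + 2^(1/3)*(9 + sqrt(113))^(1/3)/4))


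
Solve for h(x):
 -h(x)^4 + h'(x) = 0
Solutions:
 h(x) = (-1/(C1 + 3*x))^(1/3)
 h(x) = (-1/(C1 + x))^(1/3)*(-3^(2/3) - 3*3^(1/6)*I)/6
 h(x) = (-1/(C1 + x))^(1/3)*(-3^(2/3) + 3*3^(1/6)*I)/6


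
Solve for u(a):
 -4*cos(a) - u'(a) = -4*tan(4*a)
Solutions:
 u(a) = C1 - log(cos(4*a)) - 4*sin(a)


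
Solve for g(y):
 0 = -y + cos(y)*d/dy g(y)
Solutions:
 g(y) = C1 + Integral(y/cos(y), y)


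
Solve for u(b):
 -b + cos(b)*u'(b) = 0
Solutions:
 u(b) = C1 + Integral(b/cos(b), b)


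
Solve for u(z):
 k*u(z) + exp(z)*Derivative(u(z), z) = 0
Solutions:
 u(z) = C1*exp(k*exp(-z))


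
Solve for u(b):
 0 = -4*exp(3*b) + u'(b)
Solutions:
 u(b) = C1 + 4*exp(3*b)/3


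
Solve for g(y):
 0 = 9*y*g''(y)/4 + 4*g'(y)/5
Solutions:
 g(y) = C1 + C2*y^(29/45)


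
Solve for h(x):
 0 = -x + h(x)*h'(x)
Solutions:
 h(x) = -sqrt(C1 + x^2)
 h(x) = sqrt(C1 + x^2)


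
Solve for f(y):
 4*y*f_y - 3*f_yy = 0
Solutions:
 f(y) = C1 + C2*erfi(sqrt(6)*y/3)


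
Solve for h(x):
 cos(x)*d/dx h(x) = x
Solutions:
 h(x) = C1 + Integral(x/cos(x), x)


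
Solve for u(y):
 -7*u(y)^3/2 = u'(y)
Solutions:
 u(y) = -sqrt(-1/(C1 - 7*y))
 u(y) = sqrt(-1/(C1 - 7*y))


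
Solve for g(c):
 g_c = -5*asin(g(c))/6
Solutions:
 Integral(1/asin(_y), (_y, g(c))) = C1 - 5*c/6


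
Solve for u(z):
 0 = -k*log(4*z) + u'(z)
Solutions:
 u(z) = C1 + k*z*log(z) - k*z + k*z*log(4)


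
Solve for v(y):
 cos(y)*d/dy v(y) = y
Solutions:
 v(y) = C1 + Integral(y/cos(y), y)


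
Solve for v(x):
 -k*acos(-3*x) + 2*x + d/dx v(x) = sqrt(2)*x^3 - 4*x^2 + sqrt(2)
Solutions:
 v(x) = C1 + k*(x*acos(-3*x) + sqrt(1 - 9*x^2)/3) + sqrt(2)*x^4/4 - 4*x^3/3 - x^2 + sqrt(2)*x


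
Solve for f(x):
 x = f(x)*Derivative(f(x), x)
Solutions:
 f(x) = -sqrt(C1 + x^2)
 f(x) = sqrt(C1 + x^2)


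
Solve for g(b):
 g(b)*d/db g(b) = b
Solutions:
 g(b) = -sqrt(C1 + b^2)
 g(b) = sqrt(C1 + b^2)


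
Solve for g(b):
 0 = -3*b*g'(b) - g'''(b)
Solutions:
 g(b) = C1 + Integral(C2*airyai(-3^(1/3)*b) + C3*airybi(-3^(1/3)*b), b)


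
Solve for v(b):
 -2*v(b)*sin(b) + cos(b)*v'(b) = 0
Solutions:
 v(b) = C1/cos(b)^2


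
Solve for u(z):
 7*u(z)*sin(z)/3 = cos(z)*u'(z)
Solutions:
 u(z) = C1/cos(z)^(7/3)


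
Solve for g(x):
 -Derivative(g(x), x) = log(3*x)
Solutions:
 g(x) = C1 - x*log(x) - x*log(3) + x


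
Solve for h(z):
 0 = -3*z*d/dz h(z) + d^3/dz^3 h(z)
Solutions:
 h(z) = C1 + Integral(C2*airyai(3^(1/3)*z) + C3*airybi(3^(1/3)*z), z)


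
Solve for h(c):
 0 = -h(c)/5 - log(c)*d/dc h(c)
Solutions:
 h(c) = C1*exp(-li(c)/5)


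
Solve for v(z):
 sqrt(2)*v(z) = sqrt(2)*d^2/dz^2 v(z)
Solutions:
 v(z) = C1*exp(-z) + C2*exp(z)


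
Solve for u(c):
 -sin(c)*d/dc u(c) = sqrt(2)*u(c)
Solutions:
 u(c) = C1*(cos(c) + 1)^(sqrt(2)/2)/(cos(c) - 1)^(sqrt(2)/2)


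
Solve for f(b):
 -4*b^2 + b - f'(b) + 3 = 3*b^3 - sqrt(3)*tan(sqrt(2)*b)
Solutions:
 f(b) = C1 - 3*b^4/4 - 4*b^3/3 + b^2/2 + 3*b - sqrt(6)*log(cos(sqrt(2)*b))/2


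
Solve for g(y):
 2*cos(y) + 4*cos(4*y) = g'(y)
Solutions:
 g(y) = C1 + 2*sin(y) + sin(4*y)


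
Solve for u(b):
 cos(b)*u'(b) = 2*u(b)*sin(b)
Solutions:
 u(b) = C1/cos(b)^2


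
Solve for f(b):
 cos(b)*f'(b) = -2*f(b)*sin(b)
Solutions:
 f(b) = C1*cos(b)^2


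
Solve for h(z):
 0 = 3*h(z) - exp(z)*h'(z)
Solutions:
 h(z) = C1*exp(-3*exp(-z))


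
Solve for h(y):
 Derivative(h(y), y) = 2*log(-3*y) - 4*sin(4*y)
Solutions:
 h(y) = C1 + 2*y*log(-y) - 2*y + 2*y*log(3) + cos(4*y)


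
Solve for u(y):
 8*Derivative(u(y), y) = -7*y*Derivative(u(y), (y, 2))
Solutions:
 u(y) = C1 + C2/y^(1/7)


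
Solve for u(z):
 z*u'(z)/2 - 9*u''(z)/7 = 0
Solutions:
 u(z) = C1 + C2*erfi(sqrt(7)*z/6)


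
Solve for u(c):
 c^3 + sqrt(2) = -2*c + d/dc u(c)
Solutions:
 u(c) = C1 + c^4/4 + c^2 + sqrt(2)*c


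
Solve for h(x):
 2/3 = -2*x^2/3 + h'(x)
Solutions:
 h(x) = C1 + 2*x^3/9 + 2*x/3


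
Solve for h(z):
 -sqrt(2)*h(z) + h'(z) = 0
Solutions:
 h(z) = C1*exp(sqrt(2)*z)


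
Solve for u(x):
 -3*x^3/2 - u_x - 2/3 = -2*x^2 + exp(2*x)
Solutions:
 u(x) = C1 - 3*x^4/8 + 2*x^3/3 - 2*x/3 - exp(2*x)/2


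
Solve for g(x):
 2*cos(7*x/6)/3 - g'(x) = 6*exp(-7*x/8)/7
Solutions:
 g(x) = C1 + 4*sin(7*x/6)/7 + 48*exp(-7*x/8)/49


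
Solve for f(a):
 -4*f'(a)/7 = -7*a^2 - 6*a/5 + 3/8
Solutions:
 f(a) = C1 + 49*a^3/12 + 21*a^2/20 - 21*a/32


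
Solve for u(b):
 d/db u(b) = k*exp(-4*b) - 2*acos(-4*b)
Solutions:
 u(b) = C1 - 2*b*acos(-4*b) - k*exp(-4*b)/4 - sqrt(1 - 16*b^2)/2


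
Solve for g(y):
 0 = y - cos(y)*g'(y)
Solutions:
 g(y) = C1 + Integral(y/cos(y), y)


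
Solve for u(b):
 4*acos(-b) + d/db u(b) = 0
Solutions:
 u(b) = C1 - 4*b*acos(-b) - 4*sqrt(1 - b^2)


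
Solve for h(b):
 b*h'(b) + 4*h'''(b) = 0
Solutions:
 h(b) = C1 + Integral(C2*airyai(-2^(1/3)*b/2) + C3*airybi(-2^(1/3)*b/2), b)


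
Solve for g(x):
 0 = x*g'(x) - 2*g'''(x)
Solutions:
 g(x) = C1 + Integral(C2*airyai(2^(2/3)*x/2) + C3*airybi(2^(2/3)*x/2), x)


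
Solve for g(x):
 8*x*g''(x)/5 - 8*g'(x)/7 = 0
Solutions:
 g(x) = C1 + C2*x^(12/7)


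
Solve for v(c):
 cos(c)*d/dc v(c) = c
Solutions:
 v(c) = C1 + Integral(c/cos(c), c)


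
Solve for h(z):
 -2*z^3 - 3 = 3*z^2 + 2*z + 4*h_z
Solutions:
 h(z) = C1 - z^4/8 - z^3/4 - z^2/4 - 3*z/4


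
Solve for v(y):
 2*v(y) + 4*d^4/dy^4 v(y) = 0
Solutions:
 v(y) = (C1*sin(2^(1/4)*y/2) + C2*cos(2^(1/4)*y/2))*exp(-2^(1/4)*y/2) + (C3*sin(2^(1/4)*y/2) + C4*cos(2^(1/4)*y/2))*exp(2^(1/4)*y/2)


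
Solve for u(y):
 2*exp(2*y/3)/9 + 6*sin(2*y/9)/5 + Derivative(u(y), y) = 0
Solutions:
 u(y) = C1 - exp(2*y/3)/3 + 27*cos(2*y/9)/5


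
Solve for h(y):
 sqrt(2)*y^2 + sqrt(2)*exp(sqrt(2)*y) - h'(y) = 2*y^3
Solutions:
 h(y) = C1 - y^4/2 + sqrt(2)*y^3/3 + exp(sqrt(2)*y)


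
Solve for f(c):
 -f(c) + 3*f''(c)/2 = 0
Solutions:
 f(c) = C1*exp(-sqrt(6)*c/3) + C2*exp(sqrt(6)*c/3)


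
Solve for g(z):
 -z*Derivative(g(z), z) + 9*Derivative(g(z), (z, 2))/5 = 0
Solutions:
 g(z) = C1 + C2*erfi(sqrt(10)*z/6)


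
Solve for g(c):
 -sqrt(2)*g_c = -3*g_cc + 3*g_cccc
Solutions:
 g(c) = C1 + C2*exp(2^(1/6)*3^(1/3)*c*(2*3^(1/3)/(sqrt(3) + 3)^(1/3) + 2^(2/3)*(sqrt(3) + 3)^(1/3))/12)*sin(6^(1/6)*c*(-6^(2/3)*(sqrt(3) + 3)^(1/3) + 6/(sqrt(3) + 3)^(1/3))/12) + C3*exp(2^(1/6)*3^(1/3)*c*(2*3^(1/3)/(sqrt(3) + 3)^(1/3) + 2^(2/3)*(sqrt(3) + 3)^(1/3))/12)*cos(6^(1/6)*c*(-6^(2/3)*(sqrt(3) + 3)^(1/3) + 6/(sqrt(3) + 3)^(1/3))/12) + C4*exp(-2^(1/6)*3^(1/3)*c*(2*3^(1/3)/(sqrt(3) + 3)^(1/3) + 2^(2/3)*(sqrt(3) + 3)^(1/3))/6)


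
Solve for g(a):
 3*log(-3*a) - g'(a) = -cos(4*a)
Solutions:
 g(a) = C1 + 3*a*log(-a) - 3*a + 3*a*log(3) + sin(4*a)/4


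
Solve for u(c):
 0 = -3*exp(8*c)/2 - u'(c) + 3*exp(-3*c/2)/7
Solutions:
 u(c) = C1 - 3*exp(8*c)/16 - 2*exp(-3*c/2)/7


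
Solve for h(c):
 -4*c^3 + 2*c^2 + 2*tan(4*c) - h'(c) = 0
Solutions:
 h(c) = C1 - c^4 + 2*c^3/3 - log(cos(4*c))/2


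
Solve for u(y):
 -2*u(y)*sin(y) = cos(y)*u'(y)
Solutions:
 u(y) = C1*cos(y)^2


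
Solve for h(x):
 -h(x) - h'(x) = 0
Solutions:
 h(x) = C1*exp(-x)


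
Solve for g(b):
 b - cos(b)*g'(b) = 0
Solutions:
 g(b) = C1 + Integral(b/cos(b), b)


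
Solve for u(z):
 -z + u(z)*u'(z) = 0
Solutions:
 u(z) = -sqrt(C1 + z^2)
 u(z) = sqrt(C1 + z^2)


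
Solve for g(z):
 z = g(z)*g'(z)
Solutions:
 g(z) = -sqrt(C1 + z^2)
 g(z) = sqrt(C1 + z^2)


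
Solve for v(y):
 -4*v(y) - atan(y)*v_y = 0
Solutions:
 v(y) = C1*exp(-4*Integral(1/atan(y), y))


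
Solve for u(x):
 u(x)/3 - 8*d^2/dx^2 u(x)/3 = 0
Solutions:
 u(x) = C1*exp(-sqrt(2)*x/4) + C2*exp(sqrt(2)*x/4)


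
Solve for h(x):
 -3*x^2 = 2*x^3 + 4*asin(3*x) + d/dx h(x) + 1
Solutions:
 h(x) = C1 - x^4/2 - x^3 - 4*x*asin(3*x) - x - 4*sqrt(1 - 9*x^2)/3


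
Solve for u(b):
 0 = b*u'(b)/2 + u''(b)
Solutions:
 u(b) = C1 + C2*erf(b/2)


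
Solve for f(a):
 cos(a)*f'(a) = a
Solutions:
 f(a) = C1 + Integral(a/cos(a), a)


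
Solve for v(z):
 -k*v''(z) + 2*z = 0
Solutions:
 v(z) = C1 + C2*z + z^3/(3*k)


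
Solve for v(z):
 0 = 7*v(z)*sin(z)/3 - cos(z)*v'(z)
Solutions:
 v(z) = C1/cos(z)^(7/3)


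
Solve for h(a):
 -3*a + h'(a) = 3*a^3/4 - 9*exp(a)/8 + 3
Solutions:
 h(a) = C1 + 3*a^4/16 + 3*a^2/2 + 3*a - 9*exp(a)/8


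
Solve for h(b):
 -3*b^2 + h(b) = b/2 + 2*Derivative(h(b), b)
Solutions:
 h(b) = C1*exp(b/2) + 3*b^2 + 25*b/2 + 25


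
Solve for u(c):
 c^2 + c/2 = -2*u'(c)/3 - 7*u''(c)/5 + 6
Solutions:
 u(c) = C1 + C2*exp(-10*c/21) - c^3/2 + 111*c^2/40 - 531*c/200


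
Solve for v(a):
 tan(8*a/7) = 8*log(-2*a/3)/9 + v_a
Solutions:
 v(a) = C1 - 8*a*log(-a)/9 - 8*a*log(2)/9 + 8*a/9 + 8*a*log(3)/9 - 7*log(cos(8*a/7))/8


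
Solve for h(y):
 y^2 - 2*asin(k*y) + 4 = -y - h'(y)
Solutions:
 h(y) = C1 - y^3/3 - y^2/2 - 4*y + 2*Piecewise((y*asin(k*y) + sqrt(-k^2*y^2 + 1)/k, Ne(k, 0)), (0, True))


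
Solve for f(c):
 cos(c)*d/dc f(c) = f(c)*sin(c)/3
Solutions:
 f(c) = C1/cos(c)^(1/3)


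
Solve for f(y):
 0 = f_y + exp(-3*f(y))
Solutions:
 f(y) = log(C1 - 3*y)/3
 f(y) = log((-3^(1/3) - 3^(5/6)*I)*(C1 - y)^(1/3)/2)
 f(y) = log((-3^(1/3) + 3^(5/6)*I)*(C1 - y)^(1/3)/2)


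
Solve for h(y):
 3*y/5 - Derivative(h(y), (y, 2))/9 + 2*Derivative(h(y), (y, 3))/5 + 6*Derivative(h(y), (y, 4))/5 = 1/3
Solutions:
 h(y) = C1 + C2*y + C3*exp(y*(-3 + sqrt(39))/18) + C4*exp(-y*(3 + sqrt(39))/18) + 9*y^3/10 + 411*y^2/50


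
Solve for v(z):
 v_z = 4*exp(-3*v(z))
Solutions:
 v(z) = log(C1 + 12*z)/3
 v(z) = log((-3^(1/3) - 3^(5/6)*I)*(C1 + 4*z)^(1/3)/2)
 v(z) = log((-3^(1/3) + 3^(5/6)*I)*(C1 + 4*z)^(1/3)/2)


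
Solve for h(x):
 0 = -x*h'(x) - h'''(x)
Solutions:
 h(x) = C1 + Integral(C2*airyai(-x) + C3*airybi(-x), x)


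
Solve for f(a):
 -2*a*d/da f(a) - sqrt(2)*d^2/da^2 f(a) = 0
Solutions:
 f(a) = C1 + C2*erf(2^(3/4)*a/2)


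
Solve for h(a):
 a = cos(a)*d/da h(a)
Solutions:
 h(a) = C1 + Integral(a/cos(a), a)


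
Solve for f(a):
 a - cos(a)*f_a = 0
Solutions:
 f(a) = C1 + Integral(a/cos(a), a)


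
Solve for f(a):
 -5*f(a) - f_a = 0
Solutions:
 f(a) = C1*exp(-5*a)


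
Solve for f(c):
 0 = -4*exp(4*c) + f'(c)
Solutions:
 f(c) = C1 + exp(4*c)


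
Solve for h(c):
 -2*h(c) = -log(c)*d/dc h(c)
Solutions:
 h(c) = C1*exp(2*li(c))


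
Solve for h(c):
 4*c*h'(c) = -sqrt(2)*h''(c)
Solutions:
 h(c) = C1 + C2*erf(2^(1/4)*c)


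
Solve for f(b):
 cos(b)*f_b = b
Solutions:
 f(b) = C1 + Integral(b/cos(b), b)


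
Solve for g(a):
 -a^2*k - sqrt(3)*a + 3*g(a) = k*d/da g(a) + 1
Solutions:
 g(a) = C1*exp(3*a/k) + a^2*k/3 + 2*a*k^2/9 + sqrt(3)*a/3 + 2*k^3/27 + sqrt(3)*k/9 + 1/3


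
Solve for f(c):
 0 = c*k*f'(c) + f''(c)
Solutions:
 f(c) = Piecewise((-sqrt(2)*sqrt(pi)*C1*erf(sqrt(2)*c*sqrt(k)/2)/(2*sqrt(k)) - C2, (k > 0) | (k < 0)), (-C1*c - C2, True))


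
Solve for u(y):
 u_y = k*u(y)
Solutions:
 u(y) = C1*exp(k*y)


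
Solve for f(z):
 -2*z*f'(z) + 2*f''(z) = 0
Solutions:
 f(z) = C1 + C2*erfi(sqrt(2)*z/2)


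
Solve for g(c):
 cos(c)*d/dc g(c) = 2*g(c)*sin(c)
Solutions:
 g(c) = C1/cos(c)^2


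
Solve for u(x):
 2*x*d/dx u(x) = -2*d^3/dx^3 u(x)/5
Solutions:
 u(x) = C1 + Integral(C2*airyai(-5^(1/3)*x) + C3*airybi(-5^(1/3)*x), x)


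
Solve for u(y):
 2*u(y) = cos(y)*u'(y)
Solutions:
 u(y) = C1*(sin(y) + 1)/(sin(y) - 1)


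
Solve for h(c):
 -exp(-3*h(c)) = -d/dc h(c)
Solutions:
 h(c) = log(C1 + 3*c)/3
 h(c) = log((-3^(1/3) - 3^(5/6)*I)*(C1 + c)^(1/3)/2)
 h(c) = log((-3^(1/3) + 3^(5/6)*I)*(C1 + c)^(1/3)/2)


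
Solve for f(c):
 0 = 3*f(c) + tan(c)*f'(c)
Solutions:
 f(c) = C1/sin(c)^3


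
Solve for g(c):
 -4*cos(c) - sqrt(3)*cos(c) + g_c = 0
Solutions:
 g(c) = C1 + sqrt(3)*sin(c) + 4*sin(c)


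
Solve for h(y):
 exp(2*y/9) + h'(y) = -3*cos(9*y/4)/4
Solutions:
 h(y) = C1 - 9*exp(2*y/9)/2 - sin(9*y/4)/3


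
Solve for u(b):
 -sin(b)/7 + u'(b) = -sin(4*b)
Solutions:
 u(b) = C1 - cos(b)/7 + cos(4*b)/4


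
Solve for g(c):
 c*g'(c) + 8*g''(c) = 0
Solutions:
 g(c) = C1 + C2*erf(c/4)


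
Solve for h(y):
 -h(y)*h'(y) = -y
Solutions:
 h(y) = -sqrt(C1 + y^2)
 h(y) = sqrt(C1 + y^2)


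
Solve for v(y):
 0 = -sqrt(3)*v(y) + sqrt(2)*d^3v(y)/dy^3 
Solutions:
 v(y) = C3*exp(2^(5/6)*3^(1/6)*y/2) + (C1*sin(2^(5/6)*3^(2/3)*y/4) + C2*cos(2^(5/6)*3^(2/3)*y/4))*exp(-2^(5/6)*3^(1/6)*y/4)


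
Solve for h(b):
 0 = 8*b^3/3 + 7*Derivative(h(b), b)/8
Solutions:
 h(b) = C1 - 16*b^4/21


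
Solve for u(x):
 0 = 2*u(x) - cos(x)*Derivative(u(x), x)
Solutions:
 u(x) = C1*(sin(x) + 1)/(sin(x) - 1)


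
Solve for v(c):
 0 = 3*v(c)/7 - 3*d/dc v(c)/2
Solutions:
 v(c) = C1*exp(2*c/7)


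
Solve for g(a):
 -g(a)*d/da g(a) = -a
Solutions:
 g(a) = -sqrt(C1 + a^2)
 g(a) = sqrt(C1 + a^2)


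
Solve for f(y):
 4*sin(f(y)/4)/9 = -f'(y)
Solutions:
 4*y/9 + 2*log(cos(f(y)/4) - 1) - 2*log(cos(f(y)/4) + 1) = C1


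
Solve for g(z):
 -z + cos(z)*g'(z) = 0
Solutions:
 g(z) = C1 + Integral(z/cos(z), z)


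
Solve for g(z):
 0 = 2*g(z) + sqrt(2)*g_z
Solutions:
 g(z) = C1*exp(-sqrt(2)*z)


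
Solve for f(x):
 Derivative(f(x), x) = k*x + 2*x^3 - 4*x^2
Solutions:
 f(x) = C1 + k*x^2/2 + x^4/2 - 4*x^3/3


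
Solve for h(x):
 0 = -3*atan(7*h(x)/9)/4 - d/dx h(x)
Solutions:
 Integral(1/atan(7*_y/9), (_y, h(x))) = C1 - 3*x/4


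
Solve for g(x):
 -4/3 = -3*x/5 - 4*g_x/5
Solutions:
 g(x) = C1 - 3*x^2/8 + 5*x/3


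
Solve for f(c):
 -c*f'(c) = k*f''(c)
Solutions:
 f(c) = C1 + C2*sqrt(k)*erf(sqrt(2)*c*sqrt(1/k)/2)


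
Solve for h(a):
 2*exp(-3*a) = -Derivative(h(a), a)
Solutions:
 h(a) = C1 + 2*exp(-3*a)/3


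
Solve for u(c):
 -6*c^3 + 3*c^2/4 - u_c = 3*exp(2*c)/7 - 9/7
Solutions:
 u(c) = C1 - 3*c^4/2 + c^3/4 + 9*c/7 - 3*exp(2*c)/14


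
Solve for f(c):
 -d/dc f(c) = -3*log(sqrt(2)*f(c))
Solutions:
 -2*Integral(1/(2*log(_y) + log(2)), (_y, f(c)))/3 = C1 - c


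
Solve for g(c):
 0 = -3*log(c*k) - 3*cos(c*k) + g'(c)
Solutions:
 g(c) = C1 + 3*c*log(c*k) - 3*c + 3*Piecewise((sin(c*k)/k, Ne(k, 0)), (c, True))


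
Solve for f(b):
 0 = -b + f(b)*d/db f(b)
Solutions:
 f(b) = -sqrt(C1 + b^2)
 f(b) = sqrt(C1 + b^2)


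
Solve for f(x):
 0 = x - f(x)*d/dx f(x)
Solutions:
 f(x) = -sqrt(C1 + x^2)
 f(x) = sqrt(C1 + x^2)


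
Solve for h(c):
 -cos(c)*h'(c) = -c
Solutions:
 h(c) = C1 + Integral(c/cos(c), c)


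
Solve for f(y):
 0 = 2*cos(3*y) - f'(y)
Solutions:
 f(y) = C1 + 2*sin(3*y)/3


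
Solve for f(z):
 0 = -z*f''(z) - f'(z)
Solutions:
 f(z) = C1 + C2*log(z)


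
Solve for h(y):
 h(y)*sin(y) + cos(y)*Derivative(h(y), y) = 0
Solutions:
 h(y) = C1*cos(y)


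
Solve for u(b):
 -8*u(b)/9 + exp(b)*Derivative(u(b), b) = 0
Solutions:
 u(b) = C1*exp(-8*exp(-b)/9)


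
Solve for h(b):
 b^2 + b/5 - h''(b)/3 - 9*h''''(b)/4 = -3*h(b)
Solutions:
 h(b) = C1*exp(-sqrt(6)*b*sqrt(-1 + 2*sqrt(61))/9) + C2*exp(sqrt(6)*b*sqrt(-1 + 2*sqrt(61))/9) + C3*sin(sqrt(6)*b*sqrt(1 + 2*sqrt(61))/9) + C4*cos(sqrt(6)*b*sqrt(1 + 2*sqrt(61))/9) - b^2/3 - b/15 - 2/27


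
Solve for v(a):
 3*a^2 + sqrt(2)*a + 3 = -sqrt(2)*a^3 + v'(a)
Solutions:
 v(a) = C1 + sqrt(2)*a^4/4 + a^3 + sqrt(2)*a^2/2 + 3*a


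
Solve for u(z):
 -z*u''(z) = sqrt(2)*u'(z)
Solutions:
 u(z) = C1 + C2*z^(1 - sqrt(2))


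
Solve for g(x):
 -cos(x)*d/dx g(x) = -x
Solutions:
 g(x) = C1 + Integral(x/cos(x), x)


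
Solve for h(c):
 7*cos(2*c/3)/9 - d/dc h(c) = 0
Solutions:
 h(c) = C1 + 7*sin(2*c/3)/6


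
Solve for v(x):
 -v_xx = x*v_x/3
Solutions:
 v(x) = C1 + C2*erf(sqrt(6)*x/6)


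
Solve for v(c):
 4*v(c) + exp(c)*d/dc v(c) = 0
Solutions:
 v(c) = C1*exp(4*exp(-c))


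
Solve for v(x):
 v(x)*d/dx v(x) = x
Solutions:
 v(x) = -sqrt(C1 + x^2)
 v(x) = sqrt(C1 + x^2)


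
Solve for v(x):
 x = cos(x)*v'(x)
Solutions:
 v(x) = C1 + Integral(x/cos(x), x)


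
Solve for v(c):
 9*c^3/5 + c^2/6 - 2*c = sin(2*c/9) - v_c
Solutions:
 v(c) = C1 - 9*c^4/20 - c^3/18 + c^2 - 9*cos(2*c/9)/2


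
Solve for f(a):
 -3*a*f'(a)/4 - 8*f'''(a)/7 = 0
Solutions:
 f(a) = C1 + Integral(C2*airyai(-42^(1/3)*a/4) + C3*airybi(-42^(1/3)*a/4), a)


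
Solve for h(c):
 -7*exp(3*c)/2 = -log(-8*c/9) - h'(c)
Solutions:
 h(c) = C1 - c*log(-c) + c*(-3*log(2) + 1 + 2*log(3)) + 7*exp(3*c)/6


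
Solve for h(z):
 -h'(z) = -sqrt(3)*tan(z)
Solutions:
 h(z) = C1 - sqrt(3)*log(cos(z))


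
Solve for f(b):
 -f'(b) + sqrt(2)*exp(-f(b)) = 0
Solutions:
 f(b) = log(C1 + sqrt(2)*b)


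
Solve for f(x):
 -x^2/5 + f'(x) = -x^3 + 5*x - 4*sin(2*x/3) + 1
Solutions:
 f(x) = C1 - x^4/4 + x^3/15 + 5*x^2/2 + x + 6*cos(2*x/3)


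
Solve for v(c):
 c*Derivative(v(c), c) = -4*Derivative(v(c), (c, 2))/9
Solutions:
 v(c) = C1 + C2*erf(3*sqrt(2)*c/4)


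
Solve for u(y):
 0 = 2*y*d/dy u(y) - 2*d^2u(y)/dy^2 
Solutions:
 u(y) = C1 + C2*erfi(sqrt(2)*y/2)


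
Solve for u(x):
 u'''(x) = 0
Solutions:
 u(x) = C1 + C2*x + C3*x^2


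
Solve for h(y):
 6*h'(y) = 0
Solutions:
 h(y) = C1


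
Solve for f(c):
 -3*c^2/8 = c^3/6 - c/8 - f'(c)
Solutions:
 f(c) = C1 + c^4/24 + c^3/8 - c^2/16


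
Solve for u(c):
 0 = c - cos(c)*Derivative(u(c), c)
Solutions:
 u(c) = C1 + Integral(c/cos(c), c)


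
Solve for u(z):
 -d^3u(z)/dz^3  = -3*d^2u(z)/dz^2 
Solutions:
 u(z) = C1 + C2*z + C3*exp(3*z)


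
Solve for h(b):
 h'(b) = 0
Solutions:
 h(b) = C1


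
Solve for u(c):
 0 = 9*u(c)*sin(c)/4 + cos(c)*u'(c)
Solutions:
 u(c) = C1*cos(c)^(9/4)


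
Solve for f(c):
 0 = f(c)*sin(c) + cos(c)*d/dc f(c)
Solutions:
 f(c) = C1*cos(c)


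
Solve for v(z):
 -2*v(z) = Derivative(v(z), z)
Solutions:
 v(z) = C1*exp(-2*z)


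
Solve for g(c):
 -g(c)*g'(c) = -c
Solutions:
 g(c) = -sqrt(C1 + c^2)
 g(c) = sqrt(C1 + c^2)


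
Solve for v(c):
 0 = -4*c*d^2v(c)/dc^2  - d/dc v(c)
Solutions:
 v(c) = C1 + C2*c^(3/4)


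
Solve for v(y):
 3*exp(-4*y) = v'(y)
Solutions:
 v(y) = C1 - 3*exp(-4*y)/4


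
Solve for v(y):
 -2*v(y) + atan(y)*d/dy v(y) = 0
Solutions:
 v(y) = C1*exp(2*Integral(1/atan(y), y))


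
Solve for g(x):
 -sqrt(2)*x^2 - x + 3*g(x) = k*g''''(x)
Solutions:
 g(x) = C1*exp(-3^(1/4)*x*(1/k)^(1/4)) + C2*exp(3^(1/4)*x*(1/k)^(1/4)) + C3*exp(-3^(1/4)*I*x*(1/k)^(1/4)) + C4*exp(3^(1/4)*I*x*(1/k)^(1/4)) + sqrt(2)*x^2/3 + x/3


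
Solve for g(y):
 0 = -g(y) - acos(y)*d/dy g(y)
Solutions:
 g(y) = C1*exp(-Integral(1/acos(y), y))


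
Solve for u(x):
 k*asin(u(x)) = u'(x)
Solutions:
 Integral(1/asin(_y), (_y, u(x))) = C1 + k*x


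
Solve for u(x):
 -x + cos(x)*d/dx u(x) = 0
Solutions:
 u(x) = C1 + Integral(x/cos(x), x)


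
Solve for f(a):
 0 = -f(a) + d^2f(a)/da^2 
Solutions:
 f(a) = C1*exp(-a) + C2*exp(a)


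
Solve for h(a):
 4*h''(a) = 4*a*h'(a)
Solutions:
 h(a) = C1 + C2*erfi(sqrt(2)*a/2)


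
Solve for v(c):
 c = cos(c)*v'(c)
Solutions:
 v(c) = C1 + Integral(c/cos(c), c)


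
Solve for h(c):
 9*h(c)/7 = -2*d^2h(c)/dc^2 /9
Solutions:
 h(c) = C1*sin(9*sqrt(14)*c/14) + C2*cos(9*sqrt(14)*c/14)


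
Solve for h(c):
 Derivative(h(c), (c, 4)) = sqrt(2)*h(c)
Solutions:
 h(c) = C1*exp(-2^(1/8)*c) + C2*exp(2^(1/8)*c) + C3*sin(2^(1/8)*c) + C4*cos(2^(1/8)*c)


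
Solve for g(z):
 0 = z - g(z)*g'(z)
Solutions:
 g(z) = -sqrt(C1 + z^2)
 g(z) = sqrt(C1 + z^2)


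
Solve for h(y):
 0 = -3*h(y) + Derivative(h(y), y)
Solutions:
 h(y) = C1*exp(3*y)


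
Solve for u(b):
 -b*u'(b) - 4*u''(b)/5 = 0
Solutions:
 u(b) = C1 + C2*erf(sqrt(10)*b/4)


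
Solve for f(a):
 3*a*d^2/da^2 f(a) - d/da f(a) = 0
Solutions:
 f(a) = C1 + C2*a^(4/3)


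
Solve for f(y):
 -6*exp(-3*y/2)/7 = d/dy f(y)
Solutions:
 f(y) = C1 + 4*exp(-3*y/2)/7


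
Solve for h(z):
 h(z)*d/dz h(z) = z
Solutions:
 h(z) = -sqrt(C1 + z^2)
 h(z) = sqrt(C1 + z^2)


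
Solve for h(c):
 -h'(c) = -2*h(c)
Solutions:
 h(c) = C1*exp(2*c)


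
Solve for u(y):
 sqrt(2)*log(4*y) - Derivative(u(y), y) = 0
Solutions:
 u(y) = C1 + sqrt(2)*y*log(y) - sqrt(2)*y + 2*sqrt(2)*y*log(2)


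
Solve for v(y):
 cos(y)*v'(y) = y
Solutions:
 v(y) = C1 + Integral(y/cos(y), y)


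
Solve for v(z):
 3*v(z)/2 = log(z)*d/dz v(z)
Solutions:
 v(z) = C1*exp(3*li(z)/2)


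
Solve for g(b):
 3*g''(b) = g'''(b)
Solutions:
 g(b) = C1 + C2*b + C3*exp(3*b)


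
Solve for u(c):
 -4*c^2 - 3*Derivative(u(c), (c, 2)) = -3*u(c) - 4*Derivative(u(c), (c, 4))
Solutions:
 u(c) = 4*c^2/3 + (C1*sin(sqrt(2)*3^(1/4)*c*sin(atan(sqrt(39)/3)/2)/2) + C2*cos(sqrt(2)*3^(1/4)*c*sin(atan(sqrt(39)/3)/2)/2))*exp(-sqrt(2)*3^(1/4)*c*cos(atan(sqrt(39)/3)/2)/2) + (C3*sin(sqrt(2)*3^(1/4)*c*sin(atan(sqrt(39)/3)/2)/2) + C4*cos(sqrt(2)*3^(1/4)*c*sin(atan(sqrt(39)/3)/2)/2))*exp(sqrt(2)*3^(1/4)*c*cos(atan(sqrt(39)/3)/2)/2) + 8/3


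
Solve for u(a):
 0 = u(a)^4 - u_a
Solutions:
 u(a) = (-1/(C1 + 3*a))^(1/3)
 u(a) = (-1/(C1 + a))^(1/3)*(-3^(2/3) - 3*3^(1/6)*I)/6
 u(a) = (-1/(C1 + a))^(1/3)*(-3^(2/3) + 3*3^(1/6)*I)/6


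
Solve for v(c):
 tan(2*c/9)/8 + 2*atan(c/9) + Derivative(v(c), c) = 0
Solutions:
 v(c) = C1 - 2*c*atan(c/9) + 9*log(c^2 + 81) + 9*log(cos(2*c/9))/16


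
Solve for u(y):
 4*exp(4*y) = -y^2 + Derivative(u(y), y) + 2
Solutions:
 u(y) = C1 + y^3/3 - 2*y + exp(4*y)


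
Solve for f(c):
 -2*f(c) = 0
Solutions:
 f(c) = 0


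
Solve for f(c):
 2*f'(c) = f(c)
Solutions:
 f(c) = C1*exp(c/2)


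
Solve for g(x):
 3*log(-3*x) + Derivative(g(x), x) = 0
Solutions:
 g(x) = C1 - 3*x*log(-x) + 3*x*(1 - log(3))


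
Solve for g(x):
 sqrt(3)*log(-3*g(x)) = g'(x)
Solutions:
 -sqrt(3)*Integral(1/(log(-_y) + log(3)), (_y, g(x)))/3 = C1 - x


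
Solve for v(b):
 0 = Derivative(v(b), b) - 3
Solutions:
 v(b) = C1 + 3*b


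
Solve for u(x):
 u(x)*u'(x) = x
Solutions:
 u(x) = -sqrt(C1 + x^2)
 u(x) = sqrt(C1 + x^2)


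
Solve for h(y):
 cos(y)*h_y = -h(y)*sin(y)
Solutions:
 h(y) = C1*cos(y)


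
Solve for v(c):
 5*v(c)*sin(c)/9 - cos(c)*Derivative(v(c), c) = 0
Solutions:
 v(c) = C1/cos(c)^(5/9)


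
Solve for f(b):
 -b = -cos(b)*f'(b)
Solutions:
 f(b) = C1 + Integral(b/cos(b), b)


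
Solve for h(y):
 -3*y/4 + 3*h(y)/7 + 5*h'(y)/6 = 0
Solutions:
 h(y) = C1*exp(-18*y/35) + 7*y/4 - 245/72


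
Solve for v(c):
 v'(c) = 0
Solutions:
 v(c) = C1


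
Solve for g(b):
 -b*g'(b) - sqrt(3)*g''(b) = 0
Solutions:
 g(b) = C1 + C2*erf(sqrt(2)*3^(3/4)*b/6)


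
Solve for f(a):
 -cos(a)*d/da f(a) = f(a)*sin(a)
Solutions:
 f(a) = C1*cos(a)


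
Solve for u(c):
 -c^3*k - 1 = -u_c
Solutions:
 u(c) = C1 + c^4*k/4 + c


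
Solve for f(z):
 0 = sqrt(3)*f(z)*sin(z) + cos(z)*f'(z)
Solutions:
 f(z) = C1*cos(z)^(sqrt(3))


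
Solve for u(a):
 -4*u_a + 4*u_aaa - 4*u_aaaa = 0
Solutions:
 u(a) = C1 + C2*exp(a*(2*2^(1/3)/(3*sqrt(69) + 25)^(1/3) + 4 + 2^(2/3)*(3*sqrt(69) + 25)^(1/3))/12)*sin(2^(1/3)*sqrt(3)*a*(-2^(1/3)*(3*sqrt(69) + 25)^(1/3) + 2/(3*sqrt(69) + 25)^(1/3))/12) + C3*exp(a*(2*2^(1/3)/(3*sqrt(69) + 25)^(1/3) + 4 + 2^(2/3)*(3*sqrt(69) + 25)^(1/3))/12)*cos(2^(1/3)*sqrt(3)*a*(-2^(1/3)*(3*sqrt(69) + 25)^(1/3) + 2/(3*sqrt(69) + 25)^(1/3))/12) + C4*exp(a*(-2^(2/3)*(3*sqrt(69) + 25)^(1/3) - 2*2^(1/3)/(3*sqrt(69) + 25)^(1/3) + 2)/6)


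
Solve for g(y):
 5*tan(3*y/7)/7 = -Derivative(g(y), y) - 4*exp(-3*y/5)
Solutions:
 g(y) = C1 - 5*log(tan(3*y/7)^2 + 1)/6 + 20*exp(-3*y/5)/3


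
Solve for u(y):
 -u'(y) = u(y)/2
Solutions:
 u(y) = C1*exp(-y/2)


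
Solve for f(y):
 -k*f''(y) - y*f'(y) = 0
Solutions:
 f(y) = C1 + C2*sqrt(k)*erf(sqrt(2)*y*sqrt(1/k)/2)


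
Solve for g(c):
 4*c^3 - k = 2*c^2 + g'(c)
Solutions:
 g(c) = C1 + c^4 - 2*c^3/3 - c*k


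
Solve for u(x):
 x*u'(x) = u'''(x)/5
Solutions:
 u(x) = C1 + Integral(C2*airyai(5^(1/3)*x) + C3*airybi(5^(1/3)*x), x)


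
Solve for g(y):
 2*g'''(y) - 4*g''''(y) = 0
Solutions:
 g(y) = C1 + C2*y + C3*y^2 + C4*exp(y/2)


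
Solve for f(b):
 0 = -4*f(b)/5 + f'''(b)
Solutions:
 f(b) = C3*exp(10^(2/3)*b/5) + (C1*sin(10^(2/3)*sqrt(3)*b/10) + C2*cos(10^(2/3)*sqrt(3)*b/10))*exp(-10^(2/3)*b/10)


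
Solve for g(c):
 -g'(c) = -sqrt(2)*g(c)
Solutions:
 g(c) = C1*exp(sqrt(2)*c)


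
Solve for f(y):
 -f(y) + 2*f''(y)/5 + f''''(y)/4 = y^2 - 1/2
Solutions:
 f(y) = C1*exp(-sqrt(10)*y*sqrt(-2 + sqrt(29))/5) + C2*exp(sqrt(10)*y*sqrt(-2 + sqrt(29))/5) + C3*sin(sqrt(10)*y*sqrt(2 + sqrt(29))/5) + C4*cos(sqrt(10)*y*sqrt(2 + sqrt(29))/5) - y^2 - 3/10


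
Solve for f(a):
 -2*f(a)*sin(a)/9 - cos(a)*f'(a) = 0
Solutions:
 f(a) = C1*cos(a)^(2/9)


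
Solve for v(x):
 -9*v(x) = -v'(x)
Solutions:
 v(x) = C1*exp(9*x)


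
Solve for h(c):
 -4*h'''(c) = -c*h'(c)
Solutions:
 h(c) = C1 + Integral(C2*airyai(2^(1/3)*c/2) + C3*airybi(2^(1/3)*c/2), c)


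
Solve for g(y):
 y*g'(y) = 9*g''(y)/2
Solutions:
 g(y) = C1 + C2*erfi(y/3)


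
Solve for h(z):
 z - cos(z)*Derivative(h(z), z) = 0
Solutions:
 h(z) = C1 + Integral(z/cos(z), z)


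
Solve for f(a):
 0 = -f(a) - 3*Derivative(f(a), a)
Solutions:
 f(a) = C1*exp(-a/3)


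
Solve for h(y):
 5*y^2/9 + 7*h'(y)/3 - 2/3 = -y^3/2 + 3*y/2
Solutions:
 h(y) = C1 - 3*y^4/56 - 5*y^3/63 + 9*y^2/28 + 2*y/7


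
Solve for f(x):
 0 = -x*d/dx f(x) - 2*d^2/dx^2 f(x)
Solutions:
 f(x) = C1 + C2*erf(x/2)


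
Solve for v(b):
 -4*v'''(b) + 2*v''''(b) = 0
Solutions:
 v(b) = C1 + C2*b + C3*b^2 + C4*exp(2*b)


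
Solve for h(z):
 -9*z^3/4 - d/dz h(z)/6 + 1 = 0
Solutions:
 h(z) = C1 - 27*z^4/8 + 6*z


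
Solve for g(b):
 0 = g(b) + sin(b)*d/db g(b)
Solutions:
 g(b) = C1*sqrt(cos(b) + 1)/sqrt(cos(b) - 1)


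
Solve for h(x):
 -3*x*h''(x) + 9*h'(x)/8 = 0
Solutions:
 h(x) = C1 + C2*x^(11/8)


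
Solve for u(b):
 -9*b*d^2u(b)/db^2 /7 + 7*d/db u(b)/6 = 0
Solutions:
 u(b) = C1 + C2*b^(103/54)


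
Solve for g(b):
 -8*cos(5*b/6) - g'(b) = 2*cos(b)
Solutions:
 g(b) = C1 - 48*sin(5*b/6)/5 - 2*sin(b)


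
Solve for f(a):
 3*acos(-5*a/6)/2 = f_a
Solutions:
 f(a) = C1 + 3*a*acos(-5*a/6)/2 + 3*sqrt(36 - 25*a^2)/10


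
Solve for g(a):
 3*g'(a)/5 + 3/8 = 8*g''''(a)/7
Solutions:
 g(a) = C1 + C4*exp(21^(1/3)*5^(2/3)*a/10) - 5*a/8 + (C2*sin(3^(5/6)*5^(2/3)*7^(1/3)*a/20) + C3*cos(3^(5/6)*5^(2/3)*7^(1/3)*a/20))*exp(-21^(1/3)*5^(2/3)*a/20)


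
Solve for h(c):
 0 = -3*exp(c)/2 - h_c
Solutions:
 h(c) = C1 - 3*exp(c)/2


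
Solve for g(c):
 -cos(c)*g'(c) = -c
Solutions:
 g(c) = C1 + Integral(c/cos(c), c)


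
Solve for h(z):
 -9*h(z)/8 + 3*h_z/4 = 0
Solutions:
 h(z) = C1*exp(3*z/2)


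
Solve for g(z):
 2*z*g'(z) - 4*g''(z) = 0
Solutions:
 g(z) = C1 + C2*erfi(z/2)


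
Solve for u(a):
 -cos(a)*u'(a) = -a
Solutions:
 u(a) = C1 + Integral(a/cos(a), a)


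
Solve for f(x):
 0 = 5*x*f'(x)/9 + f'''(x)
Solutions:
 f(x) = C1 + Integral(C2*airyai(-15^(1/3)*x/3) + C3*airybi(-15^(1/3)*x/3), x)


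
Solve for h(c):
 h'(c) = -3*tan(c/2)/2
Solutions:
 h(c) = C1 + 3*log(cos(c/2))


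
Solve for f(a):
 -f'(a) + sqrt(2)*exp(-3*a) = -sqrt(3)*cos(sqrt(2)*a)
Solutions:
 f(a) = C1 + sqrt(6)*sin(sqrt(2)*a)/2 - sqrt(2)*exp(-3*a)/3


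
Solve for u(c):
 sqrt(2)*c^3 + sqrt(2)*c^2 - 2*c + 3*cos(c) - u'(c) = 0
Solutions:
 u(c) = C1 + sqrt(2)*c^4/4 + sqrt(2)*c^3/3 - c^2 + 3*sin(c)


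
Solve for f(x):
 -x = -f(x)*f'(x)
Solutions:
 f(x) = -sqrt(C1 + x^2)
 f(x) = sqrt(C1 + x^2)


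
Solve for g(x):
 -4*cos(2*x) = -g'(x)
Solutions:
 g(x) = C1 + 2*sin(2*x)


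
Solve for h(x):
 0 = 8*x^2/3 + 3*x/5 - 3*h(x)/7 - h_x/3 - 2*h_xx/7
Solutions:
 h(x) = 56*x^2/9 - 3353*x/405 + (C1*sin(sqrt(167)*x/12) + C2*cos(sqrt(167)*x/12))*exp(-7*x/12) - 6769/3645


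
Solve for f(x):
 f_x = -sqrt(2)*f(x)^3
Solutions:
 f(x) = -sqrt(2)*sqrt(-1/(C1 - sqrt(2)*x))/2
 f(x) = sqrt(2)*sqrt(-1/(C1 - sqrt(2)*x))/2


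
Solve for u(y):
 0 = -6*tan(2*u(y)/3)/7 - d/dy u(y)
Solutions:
 u(y) = -3*asin(C1*exp(-4*y/7))/2 + 3*pi/2
 u(y) = 3*asin(C1*exp(-4*y/7))/2


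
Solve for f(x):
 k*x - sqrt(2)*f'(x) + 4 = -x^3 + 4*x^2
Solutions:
 f(x) = C1 + sqrt(2)*k*x^2/4 + sqrt(2)*x^4/8 - 2*sqrt(2)*x^3/3 + 2*sqrt(2)*x


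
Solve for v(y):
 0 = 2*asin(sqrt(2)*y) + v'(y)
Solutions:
 v(y) = C1 - 2*y*asin(sqrt(2)*y) - sqrt(2)*sqrt(1 - 2*y^2)


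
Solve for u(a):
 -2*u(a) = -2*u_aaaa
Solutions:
 u(a) = C1*exp(-a) + C2*exp(a) + C3*sin(a) + C4*cos(a)


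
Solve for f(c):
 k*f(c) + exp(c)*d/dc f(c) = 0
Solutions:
 f(c) = C1*exp(k*exp(-c))


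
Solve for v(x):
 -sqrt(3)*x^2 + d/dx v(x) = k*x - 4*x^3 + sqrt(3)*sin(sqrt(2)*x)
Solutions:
 v(x) = C1 + k*x^2/2 - x^4 + sqrt(3)*x^3/3 - sqrt(6)*cos(sqrt(2)*x)/2


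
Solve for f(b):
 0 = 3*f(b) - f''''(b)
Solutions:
 f(b) = C1*exp(-3^(1/4)*b) + C2*exp(3^(1/4)*b) + C3*sin(3^(1/4)*b) + C4*cos(3^(1/4)*b)


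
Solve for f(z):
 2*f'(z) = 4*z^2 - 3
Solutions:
 f(z) = C1 + 2*z^3/3 - 3*z/2


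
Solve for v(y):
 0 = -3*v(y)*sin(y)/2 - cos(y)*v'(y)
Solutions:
 v(y) = C1*cos(y)^(3/2)


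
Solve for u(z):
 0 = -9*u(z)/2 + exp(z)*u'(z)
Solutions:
 u(z) = C1*exp(-9*exp(-z)/2)


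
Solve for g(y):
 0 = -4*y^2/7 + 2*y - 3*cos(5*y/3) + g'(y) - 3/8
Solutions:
 g(y) = C1 + 4*y^3/21 - y^2 + 3*y/8 + 9*sin(5*y/3)/5


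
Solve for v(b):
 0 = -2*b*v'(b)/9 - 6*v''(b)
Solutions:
 v(b) = C1 + C2*erf(sqrt(6)*b/18)


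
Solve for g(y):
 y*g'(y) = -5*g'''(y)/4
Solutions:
 g(y) = C1 + Integral(C2*airyai(-10^(2/3)*y/5) + C3*airybi(-10^(2/3)*y/5), y)


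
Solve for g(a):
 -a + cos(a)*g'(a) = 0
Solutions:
 g(a) = C1 + Integral(a/cos(a), a)


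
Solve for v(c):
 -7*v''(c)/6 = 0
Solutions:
 v(c) = C1 + C2*c


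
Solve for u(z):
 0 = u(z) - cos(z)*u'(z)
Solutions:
 u(z) = C1*sqrt(sin(z) + 1)/sqrt(sin(z) - 1)


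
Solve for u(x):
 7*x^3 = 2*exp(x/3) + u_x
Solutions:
 u(x) = C1 + 7*x^4/4 - 6*exp(x/3)


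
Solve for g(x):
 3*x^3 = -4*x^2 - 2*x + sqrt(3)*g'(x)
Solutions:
 g(x) = C1 + sqrt(3)*x^4/4 + 4*sqrt(3)*x^3/9 + sqrt(3)*x^2/3


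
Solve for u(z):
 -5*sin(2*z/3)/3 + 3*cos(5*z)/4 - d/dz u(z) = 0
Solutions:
 u(z) = C1 + 3*sin(5*z)/20 + 5*cos(2*z/3)/2


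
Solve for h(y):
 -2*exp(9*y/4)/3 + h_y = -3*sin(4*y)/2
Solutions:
 h(y) = C1 + 8*exp(9*y/4)/27 + 3*cos(4*y)/8


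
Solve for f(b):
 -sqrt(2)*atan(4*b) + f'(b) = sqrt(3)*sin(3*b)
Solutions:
 f(b) = C1 + sqrt(2)*(b*atan(4*b) - log(16*b^2 + 1)/8) - sqrt(3)*cos(3*b)/3


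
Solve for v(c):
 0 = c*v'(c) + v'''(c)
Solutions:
 v(c) = C1 + Integral(C2*airyai(-c) + C3*airybi(-c), c)


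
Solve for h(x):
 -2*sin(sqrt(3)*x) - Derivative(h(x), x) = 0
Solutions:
 h(x) = C1 + 2*sqrt(3)*cos(sqrt(3)*x)/3


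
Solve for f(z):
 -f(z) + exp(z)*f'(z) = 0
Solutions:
 f(z) = C1*exp(-exp(-z))


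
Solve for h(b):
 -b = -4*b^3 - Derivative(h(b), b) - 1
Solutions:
 h(b) = C1 - b^4 + b^2/2 - b


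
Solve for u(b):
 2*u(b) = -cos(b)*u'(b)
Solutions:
 u(b) = C1*(sin(b) - 1)/(sin(b) + 1)


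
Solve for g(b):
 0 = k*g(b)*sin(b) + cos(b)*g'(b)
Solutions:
 g(b) = C1*exp(k*log(cos(b)))


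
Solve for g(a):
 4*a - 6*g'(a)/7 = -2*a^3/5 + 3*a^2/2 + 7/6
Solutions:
 g(a) = C1 + 7*a^4/60 - 7*a^3/12 + 7*a^2/3 - 49*a/36


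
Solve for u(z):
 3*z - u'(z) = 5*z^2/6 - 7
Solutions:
 u(z) = C1 - 5*z^3/18 + 3*z^2/2 + 7*z


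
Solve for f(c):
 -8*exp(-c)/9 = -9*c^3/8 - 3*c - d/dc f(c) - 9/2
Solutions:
 f(c) = C1 - 9*c^4/32 - 3*c^2/2 - 9*c/2 - 8*exp(-c)/9


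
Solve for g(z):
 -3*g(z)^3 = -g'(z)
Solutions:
 g(z) = -sqrt(2)*sqrt(-1/(C1 + 3*z))/2
 g(z) = sqrt(2)*sqrt(-1/(C1 + 3*z))/2


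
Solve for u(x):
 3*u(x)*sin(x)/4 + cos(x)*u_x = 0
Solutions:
 u(x) = C1*cos(x)^(3/4)


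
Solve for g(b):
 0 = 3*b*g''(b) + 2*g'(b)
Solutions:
 g(b) = C1 + C2*b^(1/3)


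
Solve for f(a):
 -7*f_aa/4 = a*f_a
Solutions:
 f(a) = C1 + C2*erf(sqrt(14)*a/7)


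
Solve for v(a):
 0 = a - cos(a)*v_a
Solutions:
 v(a) = C1 + Integral(a/cos(a), a)


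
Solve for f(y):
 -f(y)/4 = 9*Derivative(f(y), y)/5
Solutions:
 f(y) = C1*exp(-5*y/36)


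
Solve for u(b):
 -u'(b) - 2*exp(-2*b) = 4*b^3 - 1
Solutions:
 u(b) = C1 - b^4 + b + exp(-2*b)


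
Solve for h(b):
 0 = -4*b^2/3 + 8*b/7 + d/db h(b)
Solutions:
 h(b) = C1 + 4*b^3/9 - 4*b^2/7


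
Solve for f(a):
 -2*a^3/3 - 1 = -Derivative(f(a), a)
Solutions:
 f(a) = C1 + a^4/6 + a


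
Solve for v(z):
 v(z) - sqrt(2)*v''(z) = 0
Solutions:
 v(z) = C1*exp(-2^(3/4)*z/2) + C2*exp(2^(3/4)*z/2)


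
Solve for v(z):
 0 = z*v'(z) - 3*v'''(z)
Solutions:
 v(z) = C1 + Integral(C2*airyai(3^(2/3)*z/3) + C3*airybi(3^(2/3)*z/3), z)


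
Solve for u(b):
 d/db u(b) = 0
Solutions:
 u(b) = C1


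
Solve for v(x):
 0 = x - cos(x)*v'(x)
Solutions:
 v(x) = C1 + Integral(x/cos(x), x)


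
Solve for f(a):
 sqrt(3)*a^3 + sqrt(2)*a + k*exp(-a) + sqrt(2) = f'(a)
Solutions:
 f(a) = C1 + sqrt(3)*a^4/4 + sqrt(2)*a^2/2 + sqrt(2)*a - k*exp(-a)


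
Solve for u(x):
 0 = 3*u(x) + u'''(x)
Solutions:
 u(x) = C3*exp(-3^(1/3)*x) + (C1*sin(3^(5/6)*x/2) + C2*cos(3^(5/6)*x/2))*exp(3^(1/3)*x/2)


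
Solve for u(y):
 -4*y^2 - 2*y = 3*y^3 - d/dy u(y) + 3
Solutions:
 u(y) = C1 + 3*y^4/4 + 4*y^3/3 + y^2 + 3*y


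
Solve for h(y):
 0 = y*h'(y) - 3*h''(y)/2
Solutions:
 h(y) = C1 + C2*erfi(sqrt(3)*y/3)


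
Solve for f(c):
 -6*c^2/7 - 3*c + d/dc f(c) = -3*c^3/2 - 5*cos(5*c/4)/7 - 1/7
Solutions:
 f(c) = C1 - 3*c^4/8 + 2*c^3/7 + 3*c^2/2 - c/7 - 4*sin(5*c/4)/7


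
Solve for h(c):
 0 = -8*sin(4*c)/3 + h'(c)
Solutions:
 h(c) = C1 - 2*cos(4*c)/3


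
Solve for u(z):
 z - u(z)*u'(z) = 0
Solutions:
 u(z) = -sqrt(C1 + z^2)
 u(z) = sqrt(C1 + z^2)


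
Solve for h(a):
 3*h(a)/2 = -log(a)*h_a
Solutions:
 h(a) = C1*exp(-3*li(a)/2)


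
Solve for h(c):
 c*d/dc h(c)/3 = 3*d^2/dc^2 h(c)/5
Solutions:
 h(c) = C1 + C2*erfi(sqrt(10)*c/6)


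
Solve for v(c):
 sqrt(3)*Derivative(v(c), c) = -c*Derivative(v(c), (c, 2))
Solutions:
 v(c) = C1 + C2*c^(1 - sqrt(3))


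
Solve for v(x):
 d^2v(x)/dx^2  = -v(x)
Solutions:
 v(x) = C1*sin(x) + C2*cos(x)


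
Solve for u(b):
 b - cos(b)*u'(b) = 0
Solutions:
 u(b) = C1 + Integral(b/cos(b), b)


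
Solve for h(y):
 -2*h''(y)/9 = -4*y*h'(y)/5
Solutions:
 h(y) = C1 + C2*erfi(3*sqrt(5)*y/5)


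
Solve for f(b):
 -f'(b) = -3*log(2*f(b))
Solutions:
 -Integral(1/(log(_y) + log(2)), (_y, f(b)))/3 = C1 - b


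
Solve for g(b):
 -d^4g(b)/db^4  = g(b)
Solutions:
 g(b) = (C1*sin(sqrt(2)*b/2) + C2*cos(sqrt(2)*b/2))*exp(-sqrt(2)*b/2) + (C3*sin(sqrt(2)*b/2) + C4*cos(sqrt(2)*b/2))*exp(sqrt(2)*b/2)


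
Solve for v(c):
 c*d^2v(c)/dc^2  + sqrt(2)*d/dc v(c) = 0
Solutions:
 v(c) = C1 + C2*c^(1 - sqrt(2))


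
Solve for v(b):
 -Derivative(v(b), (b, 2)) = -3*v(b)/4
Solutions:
 v(b) = C1*exp(-sqrt(3)*b/2) + C2*exp(sqrt(3)*b/2)


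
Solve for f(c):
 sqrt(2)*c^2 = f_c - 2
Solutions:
 f(c) = C1 + sqrt(2)*c^3/3 + 2*c


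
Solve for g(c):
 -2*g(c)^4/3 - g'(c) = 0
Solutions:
 g(c) = (-1 - sqrt(3)*I)*(1/(C1 + 2*c))^(1/3)/2
 g(c) = (-1 + sqrt(3)*I)*(1/(C1 + 2*c))^(1/3)/2
 g(c) = (1/(C1 + 2*c))^(1/3)


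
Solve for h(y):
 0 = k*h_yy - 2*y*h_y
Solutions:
 h(y) = C1 + C2*erf(y*sqrt(-1/k))/sqrt(-1/k)


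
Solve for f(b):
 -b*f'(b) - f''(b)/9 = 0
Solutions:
 f(b) = C1 + C2*erf(3*sqrt(2)*b/2)


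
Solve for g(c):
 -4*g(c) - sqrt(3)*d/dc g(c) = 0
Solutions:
 g(c) = C1*exp(-4*sqrt(3)*c/3)
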